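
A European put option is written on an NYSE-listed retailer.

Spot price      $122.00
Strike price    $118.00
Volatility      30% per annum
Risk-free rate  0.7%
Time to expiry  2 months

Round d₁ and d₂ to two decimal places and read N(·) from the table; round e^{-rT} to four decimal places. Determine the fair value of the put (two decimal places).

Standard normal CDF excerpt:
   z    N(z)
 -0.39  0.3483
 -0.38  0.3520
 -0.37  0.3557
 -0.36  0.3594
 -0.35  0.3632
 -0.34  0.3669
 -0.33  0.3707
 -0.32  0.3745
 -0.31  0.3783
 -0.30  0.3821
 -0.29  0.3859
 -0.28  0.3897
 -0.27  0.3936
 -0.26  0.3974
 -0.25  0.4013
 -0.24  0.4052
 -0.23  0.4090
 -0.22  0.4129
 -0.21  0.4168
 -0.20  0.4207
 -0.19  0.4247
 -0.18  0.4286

$3.90

T = 0.1667;  σ√T = 0.1225
d₁ = [ln(122/118) + (0.007 + 0.3²/2)·0.1667] / 0.1225 = [0.0333 + 0.0087] / 0.1225 = 0.3430 ⇒ 0.34
d₂ = d₁ − σ√T = 0.3430 − 0.1225 = 0.2205 ⇒ 0.22
exp(−rT) = exp(−0.007·0.1667) = 0.9988
P = 118·0.9988·N(-0.22) − 122·N(-0.34) = 118·0.9988·0.4129 − 122·0.3669 = 48.6637 − 44.7618 = 3.9019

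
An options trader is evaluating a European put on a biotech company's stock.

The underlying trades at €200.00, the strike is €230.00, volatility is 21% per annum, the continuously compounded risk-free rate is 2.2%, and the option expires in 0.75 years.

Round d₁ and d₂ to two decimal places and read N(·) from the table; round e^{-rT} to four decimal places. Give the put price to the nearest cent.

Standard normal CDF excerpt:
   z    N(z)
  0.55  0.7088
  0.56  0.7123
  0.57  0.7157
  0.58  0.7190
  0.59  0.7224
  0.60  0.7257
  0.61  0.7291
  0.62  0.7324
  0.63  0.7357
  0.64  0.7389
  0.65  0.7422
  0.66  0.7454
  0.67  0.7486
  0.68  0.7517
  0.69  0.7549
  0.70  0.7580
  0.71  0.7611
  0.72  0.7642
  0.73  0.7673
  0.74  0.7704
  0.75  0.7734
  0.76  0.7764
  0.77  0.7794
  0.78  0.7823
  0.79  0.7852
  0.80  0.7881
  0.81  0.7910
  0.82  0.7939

σ√T = 0.21·√0.75 = 0.1819
d₁ = [ln(200/230) + (0.022 + ½·0.21²)·0.75] / (σ√T) = (-0.1398 + 0.0330) / 0.1819 = -0.5868 → -0.59
d₂ = -0.5868 − 0.1819 = -0.7687 → -0.77
e^(−rT) = e^(−0.022·0.75) = 0.9836
N(−d₂) = N(0.77) = 0.7794;  N(−d₁) = N(0.59) = 0.7224
P = 230·0.9836·0.7794 − 200·0.7224 = 176.3221 − 144.4800 = 31.8421

€31.84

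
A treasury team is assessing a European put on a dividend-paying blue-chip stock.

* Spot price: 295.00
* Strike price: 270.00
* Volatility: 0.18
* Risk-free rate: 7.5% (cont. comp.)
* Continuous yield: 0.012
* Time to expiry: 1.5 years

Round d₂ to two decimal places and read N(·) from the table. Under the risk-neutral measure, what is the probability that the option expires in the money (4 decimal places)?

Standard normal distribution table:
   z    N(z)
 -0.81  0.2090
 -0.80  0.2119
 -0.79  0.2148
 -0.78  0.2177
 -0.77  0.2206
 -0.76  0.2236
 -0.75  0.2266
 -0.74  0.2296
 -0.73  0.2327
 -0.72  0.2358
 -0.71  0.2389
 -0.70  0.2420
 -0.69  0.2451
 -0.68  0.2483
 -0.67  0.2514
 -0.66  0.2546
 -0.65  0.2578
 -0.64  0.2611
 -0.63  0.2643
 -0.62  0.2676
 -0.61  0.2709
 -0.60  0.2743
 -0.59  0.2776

σ√T = 0.18·√1.5 = 0.2205
d₁ = [ln(295/270) + (0.075 − 0.012 + ½·0.18²)·1.5] / (σ√T) = (0.0886 + 0.1188) / 0.2205 = 0.9406 which rounds to 0.94
d₂ = 0.9406 − 0.2205 = 0.7201 which rounds to 0.72
Pr(exercise) under Q = N(−d₂) = N(-0.72) = 0.2358

0.2358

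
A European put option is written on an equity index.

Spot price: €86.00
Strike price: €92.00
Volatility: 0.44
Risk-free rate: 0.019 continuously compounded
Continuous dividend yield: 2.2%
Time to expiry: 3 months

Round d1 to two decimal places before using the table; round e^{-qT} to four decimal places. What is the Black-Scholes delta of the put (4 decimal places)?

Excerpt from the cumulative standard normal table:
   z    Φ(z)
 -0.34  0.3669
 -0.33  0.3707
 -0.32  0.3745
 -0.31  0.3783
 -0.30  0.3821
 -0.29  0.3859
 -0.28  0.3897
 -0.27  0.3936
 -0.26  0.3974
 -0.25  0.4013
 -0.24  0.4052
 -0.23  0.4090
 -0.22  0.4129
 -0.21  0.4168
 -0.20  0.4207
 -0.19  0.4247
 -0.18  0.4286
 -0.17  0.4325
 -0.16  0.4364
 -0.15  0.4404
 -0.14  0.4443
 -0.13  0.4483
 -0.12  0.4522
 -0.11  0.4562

T = 0.25;  σ√T = 0.2200
ln(S/K) + (r − q + σ²/2)T = ln(86/92) + (0.019 − 0.022 + 0.44²/2)·0.25 = -0.0674 + 0.0234 = -0.0440
d₁ = -0.0440 / 0.2200 = -0.2000 → -0.20
N(d₁) = N(-0.20) = 0.4207
Δ_put = exp(−qT)·(N(d₁) − 1) = 0.9945·(0.4207 − 1) = -0.5761

-0.5761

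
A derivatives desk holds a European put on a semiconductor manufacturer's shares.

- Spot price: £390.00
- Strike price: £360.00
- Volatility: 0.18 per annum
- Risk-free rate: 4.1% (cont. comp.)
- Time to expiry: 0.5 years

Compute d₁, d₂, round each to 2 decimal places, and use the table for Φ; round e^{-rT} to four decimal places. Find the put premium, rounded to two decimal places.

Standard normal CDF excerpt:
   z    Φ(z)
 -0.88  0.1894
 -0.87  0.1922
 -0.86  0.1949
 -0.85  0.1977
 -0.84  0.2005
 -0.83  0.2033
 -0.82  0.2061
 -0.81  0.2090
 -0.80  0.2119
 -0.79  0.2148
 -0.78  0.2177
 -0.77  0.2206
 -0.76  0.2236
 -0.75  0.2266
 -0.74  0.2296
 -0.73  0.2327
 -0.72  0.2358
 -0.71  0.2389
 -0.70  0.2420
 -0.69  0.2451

σ√T = 0.18 × 0.7071 = 0.1273
d₁ = [ln(390/360) + (0.041 + ½·0.18²)·0.5] / (σ√T) = (0.0800 + 0.0286) / 0.1273 = 0.8536 which rounds to 0.85
d₂ = 0.8536 − 0.1273 = 0.7263 which rounds to 0.73
e^(−rT) = e^(−0.041·0.5) = 0.9797
P = 360·0.9797·N(-0.73) − 390·N(-0.85) = 360·0.9797·0.2327 − 390·0.1977 = 82.0714 − 77.1030 = 4.9684

£4.97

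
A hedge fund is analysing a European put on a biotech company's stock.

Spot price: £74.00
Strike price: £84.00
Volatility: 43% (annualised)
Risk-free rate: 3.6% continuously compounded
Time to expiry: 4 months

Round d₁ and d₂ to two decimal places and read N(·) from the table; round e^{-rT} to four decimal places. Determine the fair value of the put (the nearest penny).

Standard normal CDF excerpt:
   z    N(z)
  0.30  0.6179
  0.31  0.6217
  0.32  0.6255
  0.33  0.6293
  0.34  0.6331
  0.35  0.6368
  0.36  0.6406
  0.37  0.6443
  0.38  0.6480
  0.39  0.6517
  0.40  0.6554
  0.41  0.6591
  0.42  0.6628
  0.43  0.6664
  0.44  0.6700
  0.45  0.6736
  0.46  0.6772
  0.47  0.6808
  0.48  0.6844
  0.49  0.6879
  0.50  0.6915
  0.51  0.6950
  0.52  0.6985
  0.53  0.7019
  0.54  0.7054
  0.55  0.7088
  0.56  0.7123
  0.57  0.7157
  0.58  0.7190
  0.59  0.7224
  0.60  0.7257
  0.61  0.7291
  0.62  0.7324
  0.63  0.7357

£13.11

σ√T = 0.43·√0.3333 = 0.2483
ln(S/K) + (r + σ²/2)T = ln(74/84) + (0.036 + 0.43²/2)·0.3333 = -0.1268 + 0.0428 = -0.0839
d₁ = -0.0839 / 0.2483 = -0.3381 ≈ -0.34
d₂ = d₁ − σ√T = -0.3381 − 0.2483 = -0.5864 ≈ -0.59
e^(−rT) = e^(−0.036·0.3333) = 0.9881
N(−d₂) = N(0.59) = 0.7224;  N(−d₁) = N(0.34) = 0.6331
P = 84·0.9881·0.7224 − 74·0.6331 = 59.9595 − 46.8494 = 13.1101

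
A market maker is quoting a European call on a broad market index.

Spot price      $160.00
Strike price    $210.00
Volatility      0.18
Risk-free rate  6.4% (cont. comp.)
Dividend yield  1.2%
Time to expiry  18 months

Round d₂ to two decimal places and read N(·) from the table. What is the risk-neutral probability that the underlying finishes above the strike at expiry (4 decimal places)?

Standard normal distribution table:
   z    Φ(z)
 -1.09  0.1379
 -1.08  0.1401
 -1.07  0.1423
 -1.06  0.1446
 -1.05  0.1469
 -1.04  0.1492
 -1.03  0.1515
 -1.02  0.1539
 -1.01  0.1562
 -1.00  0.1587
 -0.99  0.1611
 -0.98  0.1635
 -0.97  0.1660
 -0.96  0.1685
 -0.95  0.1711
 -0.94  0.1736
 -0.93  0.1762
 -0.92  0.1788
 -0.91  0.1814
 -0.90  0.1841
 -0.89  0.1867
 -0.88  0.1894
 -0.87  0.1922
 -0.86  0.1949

0.1611

σ√T = 0.18 × 1.2247 = 0.2205
d₁ = [ln(160/210) + (0.064 − 0.012 + 0.18²/2)·1.5] / 0.2205 = [-0.2719 + 0.1023] / 0.2205 = -0.7695 → -0.77
d₂ = d₁ − σ√T = -0.7695 − 0.2205 = -0.9899 → -0.99
Risk-neutral Pr[S_T > K] = N(d₂) = N(-0.99) = 0.1611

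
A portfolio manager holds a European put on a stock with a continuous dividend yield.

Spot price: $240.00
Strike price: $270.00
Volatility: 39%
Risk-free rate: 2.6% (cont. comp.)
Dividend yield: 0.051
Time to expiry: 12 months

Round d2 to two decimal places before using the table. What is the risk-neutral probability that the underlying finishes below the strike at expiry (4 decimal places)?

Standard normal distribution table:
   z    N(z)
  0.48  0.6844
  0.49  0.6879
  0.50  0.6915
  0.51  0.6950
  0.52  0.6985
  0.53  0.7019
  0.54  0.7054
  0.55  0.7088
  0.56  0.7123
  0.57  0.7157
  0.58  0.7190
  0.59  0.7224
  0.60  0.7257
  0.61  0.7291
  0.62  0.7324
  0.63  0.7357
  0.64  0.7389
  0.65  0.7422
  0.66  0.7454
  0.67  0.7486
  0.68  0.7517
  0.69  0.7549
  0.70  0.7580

σ√T = 0.39 × 1.0000 = 0.3900
ln(S/K) + (r − q + σ²/2)T = ln(240/270) + (0.026 − 0.051 + 0.39²/2)·1 = -0.1178 + 0.0511 = -0.0667
d₁ = -0.0667 / 0.3900 = -0.1711 ⇒ -0.17
d₂ = d₁ − σ√T = -0.1711 − 0.3900 = -0.5611 ⇒ -0.56
Pr(exercise) under Q = N(−d₂) = N(0.56) = 0.7123

0.7123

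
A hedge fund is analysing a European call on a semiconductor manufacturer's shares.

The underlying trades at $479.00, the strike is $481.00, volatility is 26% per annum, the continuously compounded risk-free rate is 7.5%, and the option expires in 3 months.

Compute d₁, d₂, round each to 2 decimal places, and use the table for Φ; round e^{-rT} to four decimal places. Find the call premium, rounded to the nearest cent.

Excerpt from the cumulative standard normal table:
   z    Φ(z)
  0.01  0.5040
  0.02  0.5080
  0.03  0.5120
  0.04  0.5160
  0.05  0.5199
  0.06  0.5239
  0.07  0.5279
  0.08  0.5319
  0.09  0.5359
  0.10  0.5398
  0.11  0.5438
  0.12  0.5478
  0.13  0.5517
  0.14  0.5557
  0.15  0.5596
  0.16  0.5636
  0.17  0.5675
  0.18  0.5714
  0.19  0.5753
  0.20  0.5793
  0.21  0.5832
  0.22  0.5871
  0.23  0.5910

$28.28

T = 0.25;  σ√T = 0.1300
d₁ = [ln(479/481) + (0.075 + ½·0.26²)·0.25] / (σ√T) = (-0.0042 + 0.0272) / 0.1300 = 0.1772 ⇒ 0.18
d₂ = 0.1772 − 0.1300 = 0.0472 ⇒ 0.05
exp(−rT) = exp(−0.075·0.25) = 0.9814
C = 479·N(0.18) − 481·0.9814·N(0.05) = 479·0.5714 − 481·0.9814·0.5199 = 273.7006 − 245.4206 = 28.2800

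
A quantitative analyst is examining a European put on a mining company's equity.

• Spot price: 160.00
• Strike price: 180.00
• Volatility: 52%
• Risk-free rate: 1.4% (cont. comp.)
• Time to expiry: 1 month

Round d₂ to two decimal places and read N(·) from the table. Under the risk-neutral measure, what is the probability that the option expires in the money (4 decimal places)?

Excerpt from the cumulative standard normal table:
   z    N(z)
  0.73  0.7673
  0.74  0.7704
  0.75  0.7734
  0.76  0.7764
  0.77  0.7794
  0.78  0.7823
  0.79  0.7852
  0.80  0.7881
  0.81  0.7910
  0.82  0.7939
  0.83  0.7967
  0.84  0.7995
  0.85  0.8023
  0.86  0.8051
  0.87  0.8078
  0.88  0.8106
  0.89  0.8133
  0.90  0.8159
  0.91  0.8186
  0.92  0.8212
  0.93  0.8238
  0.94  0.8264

0.8023

T = 0.08333;  σ√T = 0.1501
d₁ = [ln(160/180) + (0.014 + 0.52²/2)·0.08333] / 0.1501 = [-0.1178 + 0.0124] / 0.1501 = -0.7018 ≈ -0.70
d₂ = d₁ − σ√T = -0.7018 − 0.1501 = -0.8519 ≈ -0.85
Risk-neutral Pr[S_T < K] = N(−d₂) = N(0.85) = 0.8023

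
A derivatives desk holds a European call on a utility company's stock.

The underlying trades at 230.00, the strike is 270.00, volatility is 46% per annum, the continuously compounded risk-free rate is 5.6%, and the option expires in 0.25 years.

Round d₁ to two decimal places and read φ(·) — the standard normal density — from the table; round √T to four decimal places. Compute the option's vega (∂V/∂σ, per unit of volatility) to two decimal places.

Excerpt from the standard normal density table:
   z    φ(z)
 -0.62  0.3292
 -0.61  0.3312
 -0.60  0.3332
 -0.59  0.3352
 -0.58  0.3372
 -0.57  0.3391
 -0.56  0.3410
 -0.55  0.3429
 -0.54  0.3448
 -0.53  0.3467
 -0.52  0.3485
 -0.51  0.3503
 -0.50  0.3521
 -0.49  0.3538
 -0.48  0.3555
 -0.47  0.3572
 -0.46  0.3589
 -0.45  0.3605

40.08

σ√T = 0.46·√0.25 = 0.2300
ln(S/K) + (r + σ²/2)T = ln(230/270) + (0.056 + 0.46²/2)·0.25 = -0.1603 + 0.0404 = -0.1199
d₁ = -0.1199 / 0.2300 = -0.5213 ⇒ -0.52
√T = √0.25 = 0.5000
φ(d₁) = φ(-0.52) = 0.3485
vega = S·φ(d₁)·√T = 230·0.3485·0.5000 = 40.0775
(Vega is the same for a European call and put with the same parameters.)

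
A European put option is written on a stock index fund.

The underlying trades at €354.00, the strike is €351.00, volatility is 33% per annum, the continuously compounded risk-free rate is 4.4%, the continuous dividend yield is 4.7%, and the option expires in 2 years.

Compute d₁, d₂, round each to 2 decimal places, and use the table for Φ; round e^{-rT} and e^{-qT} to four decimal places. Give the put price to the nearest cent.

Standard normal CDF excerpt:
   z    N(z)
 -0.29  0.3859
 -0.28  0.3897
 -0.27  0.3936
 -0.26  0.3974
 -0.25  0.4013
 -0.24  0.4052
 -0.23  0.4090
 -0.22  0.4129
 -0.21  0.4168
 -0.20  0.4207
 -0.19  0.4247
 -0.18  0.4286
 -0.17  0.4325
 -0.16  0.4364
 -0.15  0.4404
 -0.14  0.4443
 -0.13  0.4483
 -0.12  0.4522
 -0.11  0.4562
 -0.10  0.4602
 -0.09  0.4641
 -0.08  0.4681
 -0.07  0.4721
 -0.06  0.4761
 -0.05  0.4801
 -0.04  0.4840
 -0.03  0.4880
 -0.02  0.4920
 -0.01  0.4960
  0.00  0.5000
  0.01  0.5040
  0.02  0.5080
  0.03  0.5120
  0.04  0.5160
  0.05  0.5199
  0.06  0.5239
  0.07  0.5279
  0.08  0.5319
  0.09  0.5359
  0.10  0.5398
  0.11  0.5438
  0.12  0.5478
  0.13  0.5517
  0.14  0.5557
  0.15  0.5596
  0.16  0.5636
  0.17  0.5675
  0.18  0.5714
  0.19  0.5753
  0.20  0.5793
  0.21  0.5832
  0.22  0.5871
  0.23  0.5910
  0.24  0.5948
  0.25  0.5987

€59.40

σ√T = 0.33 × 1.4142 = 0.4667
ln(S/K) + (r − q + σ²/2)T = ln(354/351) + (0.044 − 0.047 + 0.33²/2)·2 = 0.0085 + 0.1029 = 0.1114
d₁ = 0.1114 / 0.4667 = 0.2387 ⇒ 0.24
d₂ = d₁ − σ√T = 0.2387 − 0.4667 = -0.2280 ⇒ -0.23
exp(−qT) = exp(−0.047·2) = 0.9103;  exp(−rT) = exp(−0.044·2) = 0.9158
P = 351·0.9158·N(0.23) − 354·0.9103·N(-0.24) = 351·0.9158·0.5910 − 354·0.9103·0.4052 = 189.9745 − 130.5742 = 59.4003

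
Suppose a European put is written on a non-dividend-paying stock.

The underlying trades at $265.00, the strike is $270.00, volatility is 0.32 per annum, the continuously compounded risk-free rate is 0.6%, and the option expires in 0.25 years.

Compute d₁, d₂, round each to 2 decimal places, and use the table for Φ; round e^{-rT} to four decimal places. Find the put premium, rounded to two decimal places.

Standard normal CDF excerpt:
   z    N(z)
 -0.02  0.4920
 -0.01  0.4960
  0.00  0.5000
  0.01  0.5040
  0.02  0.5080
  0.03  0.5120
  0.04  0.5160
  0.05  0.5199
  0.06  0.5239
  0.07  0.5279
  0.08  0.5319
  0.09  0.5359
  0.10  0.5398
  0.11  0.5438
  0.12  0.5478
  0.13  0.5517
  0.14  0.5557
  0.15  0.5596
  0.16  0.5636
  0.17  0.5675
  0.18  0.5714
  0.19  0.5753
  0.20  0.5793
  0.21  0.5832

σ√T = 0.32·√0.25 = 0.1600
d₁ = [ln(265/270) + (0.006 + 0.32²/2)·0.25] / 0.1600 = [-0.0187 + 0.0143] / 0.1600 = -0.0275 ≈ -0.03
d₂ = d₁ − σ√T = -0.0275 − 0.1600 = -0.1875 ≈ -0.19
exp(−rT) = exp(−0.006·0.25) = 0.9985
P = 270·0.9985·N(0.19) − 265·N(0.03) = 270·0.9985·0.5753 − 265·0.5120 = 155.0980 − 135.6800 = 19.4180

$19.42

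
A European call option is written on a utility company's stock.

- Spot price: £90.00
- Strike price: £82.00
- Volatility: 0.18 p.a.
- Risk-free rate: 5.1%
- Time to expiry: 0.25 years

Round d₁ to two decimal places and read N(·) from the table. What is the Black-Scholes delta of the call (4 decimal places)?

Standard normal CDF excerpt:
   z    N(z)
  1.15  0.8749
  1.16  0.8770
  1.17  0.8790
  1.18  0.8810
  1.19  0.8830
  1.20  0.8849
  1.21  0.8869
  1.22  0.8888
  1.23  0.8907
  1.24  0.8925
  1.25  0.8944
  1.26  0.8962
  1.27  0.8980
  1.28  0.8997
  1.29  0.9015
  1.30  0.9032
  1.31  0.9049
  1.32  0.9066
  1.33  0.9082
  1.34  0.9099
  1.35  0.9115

T = 0.25;  σ√T = 0.0900
d₁ = [ln(90/82) + (0.051 + 0.18²/2)·0.25] / 0.0900 = [0.0931 + 0.0168] / 0.0900 = 1.2210 → 1.22
N(d₁) = N(1.22) = 0.8888
Δ_call = N(d₁) = 0.8888

0.8888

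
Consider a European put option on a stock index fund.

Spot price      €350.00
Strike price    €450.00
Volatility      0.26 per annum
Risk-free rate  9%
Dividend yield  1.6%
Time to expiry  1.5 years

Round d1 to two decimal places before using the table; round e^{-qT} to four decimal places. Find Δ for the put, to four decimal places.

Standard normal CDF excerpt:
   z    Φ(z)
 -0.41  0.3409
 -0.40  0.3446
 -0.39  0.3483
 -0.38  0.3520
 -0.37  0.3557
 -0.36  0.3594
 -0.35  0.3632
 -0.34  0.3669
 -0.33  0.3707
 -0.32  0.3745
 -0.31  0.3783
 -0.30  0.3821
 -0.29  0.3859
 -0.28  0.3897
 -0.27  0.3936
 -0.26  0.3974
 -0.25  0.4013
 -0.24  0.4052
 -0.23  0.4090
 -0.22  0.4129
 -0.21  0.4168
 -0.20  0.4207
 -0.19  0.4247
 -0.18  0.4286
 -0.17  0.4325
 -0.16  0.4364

σ√T = 0.26·√1.5 = 0.3184
d₁ = [ln(350/450) + (0.09 − 0.016 + ½·0.26²)·1.5] / (σ√T) = (-0.2513 + 0.1617) / 0.3184 = -0.2814 → -0.28
N(d₁) = N(-0.28) = 0.3897
Δ_put = e^(−qT)·(N(d₁) − 1) = 0.9763·(0.3897 − 1) = -0.5958

-0.5958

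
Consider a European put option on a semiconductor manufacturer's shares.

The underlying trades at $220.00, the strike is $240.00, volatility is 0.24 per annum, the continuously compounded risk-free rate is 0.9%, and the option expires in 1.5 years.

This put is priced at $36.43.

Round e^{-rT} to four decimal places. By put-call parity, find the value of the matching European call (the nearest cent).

$19.65

e^(−rT) = e^(−0.009·1.5) = 0.9866
Put-call parity: C − P = S − K·e^(−rT) = 220 − 240·0.9866 = 220 − 236.7840 = -16.7840
C = P + (C − P) = 36.43 + (-16.7840) = 19.6460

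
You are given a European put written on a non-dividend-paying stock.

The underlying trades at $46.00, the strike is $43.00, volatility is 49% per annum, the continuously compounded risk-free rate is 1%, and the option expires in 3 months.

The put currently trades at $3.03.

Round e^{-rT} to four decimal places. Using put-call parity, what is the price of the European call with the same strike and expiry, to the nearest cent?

e^(−rT) = e^(−0.01·0.25) = 0.9975
Put-call parity: C − P = S − K·e^(−rT) = 46 − 43·0.9975 = 46 − 42.8925 = 3.1075
C = P + (C − P) = 3.03 + (3.1075) = 6.1375

$6.14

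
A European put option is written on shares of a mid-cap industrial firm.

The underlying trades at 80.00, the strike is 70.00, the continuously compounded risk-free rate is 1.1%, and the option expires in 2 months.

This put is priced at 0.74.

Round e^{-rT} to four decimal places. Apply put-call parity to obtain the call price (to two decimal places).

e^(−rT) = e^(−0.011·0.1667) = 0.9982
Put-call parity: C − P = S − K·e^(−rT) = 80 − 70·0.9982 = 80 − 69.8740 = 10.1260
C = P + (C − P) = 0.74 + (10.1260) = 10.8660

10.87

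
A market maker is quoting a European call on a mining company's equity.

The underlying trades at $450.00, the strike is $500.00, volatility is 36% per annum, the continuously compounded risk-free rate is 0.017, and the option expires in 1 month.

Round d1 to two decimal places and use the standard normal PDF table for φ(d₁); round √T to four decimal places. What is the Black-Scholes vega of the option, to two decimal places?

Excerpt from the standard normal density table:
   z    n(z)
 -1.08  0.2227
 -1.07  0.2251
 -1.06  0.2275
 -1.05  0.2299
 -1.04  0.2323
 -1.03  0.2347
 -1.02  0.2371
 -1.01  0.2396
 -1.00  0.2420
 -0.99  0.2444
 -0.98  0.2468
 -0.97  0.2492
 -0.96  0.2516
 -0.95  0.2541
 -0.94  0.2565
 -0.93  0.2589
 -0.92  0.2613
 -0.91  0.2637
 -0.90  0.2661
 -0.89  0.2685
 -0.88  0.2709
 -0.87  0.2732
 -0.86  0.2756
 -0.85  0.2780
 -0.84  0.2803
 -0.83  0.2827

σ√T = 0.36 × 0.2887 = 0.1039
d₁ = [ln(450/500) + (0.017 + 0.36²/2)·0.08333] / 0.1039 = [-0.1054 + 0.0068] / 0.1039 = -0.9482 → -0.95
√T = √0.08333 = 0.2887
φ(d₁) = φ(-0.95) = 0.2541
vega = S·φ(d₁)·√T = 450·0.2541·0.2887 = 33.0114

33.01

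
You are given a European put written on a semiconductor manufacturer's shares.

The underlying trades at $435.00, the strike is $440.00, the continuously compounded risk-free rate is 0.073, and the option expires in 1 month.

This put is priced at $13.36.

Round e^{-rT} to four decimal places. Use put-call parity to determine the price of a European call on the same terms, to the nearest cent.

$11.04

e^(−rT) = e^(−0.073·0.08333) = 0.9939
Put-call parity: C − P = S − K·e^(−rT) = 435 − 440·0.9939 = 435 − 437.3160 = -2.3160
C = P + (C − P) = 13.36 + (-2.3160) = 11.0440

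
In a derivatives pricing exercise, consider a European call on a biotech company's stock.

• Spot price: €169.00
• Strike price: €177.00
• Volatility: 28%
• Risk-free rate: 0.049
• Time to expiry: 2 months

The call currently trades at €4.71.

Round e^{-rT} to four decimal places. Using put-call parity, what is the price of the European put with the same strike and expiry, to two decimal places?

€11.28

exp(−rT) = exp(−0.049·0.1667) = 0.9919
Put-call parity: C − P = S − K·e^(−rT) = 169 − 177·0.9919 = 169 − 175.5663 = -6.5663
P = C − (C − P) = 4.71 − (-6.5663) = 11.2763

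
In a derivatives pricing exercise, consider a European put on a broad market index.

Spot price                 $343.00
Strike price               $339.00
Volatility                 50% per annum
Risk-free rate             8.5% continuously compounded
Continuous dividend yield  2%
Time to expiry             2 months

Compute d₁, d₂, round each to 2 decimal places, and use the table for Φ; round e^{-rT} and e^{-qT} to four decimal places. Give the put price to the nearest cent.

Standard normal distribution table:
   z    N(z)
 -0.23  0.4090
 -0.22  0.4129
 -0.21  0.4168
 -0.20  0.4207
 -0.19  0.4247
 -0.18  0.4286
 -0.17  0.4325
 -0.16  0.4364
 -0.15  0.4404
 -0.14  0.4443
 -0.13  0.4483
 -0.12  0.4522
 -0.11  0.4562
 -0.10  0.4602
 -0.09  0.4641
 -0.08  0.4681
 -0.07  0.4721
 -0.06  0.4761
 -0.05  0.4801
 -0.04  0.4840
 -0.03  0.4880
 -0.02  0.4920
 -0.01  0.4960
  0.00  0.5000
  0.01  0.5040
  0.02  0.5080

T = 0.1667;  σ√T = 0.2041
d₁ = [ln(343/339) + (0.085 − 0.02 + 0.5²/2)·0.1667] / 0.2041 = [0.0117 + 0.0317] / 0.2041 = 0.2126 ⇒ 0.21
d₂ = d₁ − σ√T = 0.2126 − 0.2041 = 0.0085 ⇒ 0.01
exp(−qT) = exp(−0.02·0.1667) = 0.9967;  exp(−rT) = exp(−0.085·0.1667) = 0.9859
N(−d₂) = N(-0.01) = 0.4960;  N(−d₁) = N(-0.21) = 0.4168
P = 339·0.9859·0.4960 − 343·0.9967·0.4168 = 165.7732 − 142.4906 = 23.2825

$23.28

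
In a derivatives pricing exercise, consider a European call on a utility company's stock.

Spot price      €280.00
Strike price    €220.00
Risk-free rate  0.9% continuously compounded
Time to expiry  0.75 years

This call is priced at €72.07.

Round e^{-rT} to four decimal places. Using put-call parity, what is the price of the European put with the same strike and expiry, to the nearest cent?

€10.60

e^(−rT) = e^(−0.009·0.75) = 0.9933
Put-call parity: C − P = S − K·e^(−rT) = 280 − 220·0.9933 = 280 − 218.5260 = 61.4740
P = C − (C − P) = 72.07 − (61.4740) = 10.5960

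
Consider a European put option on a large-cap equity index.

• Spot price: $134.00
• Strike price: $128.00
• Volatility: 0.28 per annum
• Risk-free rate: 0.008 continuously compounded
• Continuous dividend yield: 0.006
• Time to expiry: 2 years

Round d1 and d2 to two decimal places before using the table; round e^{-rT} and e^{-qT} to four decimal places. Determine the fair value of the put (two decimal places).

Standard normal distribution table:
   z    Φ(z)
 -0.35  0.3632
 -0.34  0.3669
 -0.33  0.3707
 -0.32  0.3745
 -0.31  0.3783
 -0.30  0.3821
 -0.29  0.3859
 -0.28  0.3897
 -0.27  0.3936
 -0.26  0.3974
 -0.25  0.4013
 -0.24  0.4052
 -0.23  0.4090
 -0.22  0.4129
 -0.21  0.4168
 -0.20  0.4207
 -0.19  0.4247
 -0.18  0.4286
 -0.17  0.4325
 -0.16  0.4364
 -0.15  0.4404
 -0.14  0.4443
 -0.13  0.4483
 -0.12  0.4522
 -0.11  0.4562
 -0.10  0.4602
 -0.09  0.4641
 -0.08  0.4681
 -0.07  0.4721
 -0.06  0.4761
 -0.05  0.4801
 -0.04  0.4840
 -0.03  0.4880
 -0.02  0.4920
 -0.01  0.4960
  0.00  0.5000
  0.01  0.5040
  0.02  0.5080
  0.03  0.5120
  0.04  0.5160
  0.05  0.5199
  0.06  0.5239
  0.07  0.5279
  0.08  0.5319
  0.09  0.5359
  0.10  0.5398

σ√T = 0.28 × 1.4142 = 0.3960
d₁ = [ln(134/128) + (0.008 − 0.006 + 0.28²/2)·2] / 0.3960 = [0.0458 + 0.0824] / 0.3960 = 0.3238 ⇒ 0.32
d₂ = d₁ − σ√T = 0.3238 − 0.3960 = -0.0722 ⇒ -0.07
e^(−qT) = e^(−0.006·2) = 0.9881;  e^(−rT) = e^(−0.008·2) = 0.9841
P = 128·0.9841·N(0.07) − 134·0.9881·N(-0.32) = 128·0.9841·0.5279 − 134·0.9881·0.3745 = 66.4968 − 49.5858 = 16.9110

$16.91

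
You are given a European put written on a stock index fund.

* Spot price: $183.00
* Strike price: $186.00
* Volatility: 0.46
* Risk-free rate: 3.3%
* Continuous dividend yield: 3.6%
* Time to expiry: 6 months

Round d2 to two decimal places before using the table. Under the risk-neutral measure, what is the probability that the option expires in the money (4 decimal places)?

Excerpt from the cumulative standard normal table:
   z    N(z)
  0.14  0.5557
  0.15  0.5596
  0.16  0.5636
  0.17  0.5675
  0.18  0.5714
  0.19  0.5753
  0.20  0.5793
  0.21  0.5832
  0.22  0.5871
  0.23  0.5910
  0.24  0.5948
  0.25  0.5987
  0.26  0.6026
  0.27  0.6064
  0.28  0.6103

0.5871

T = 0.5;  σ√T = 0.3253
d₁ = [ln(183/186) + (0.033 − 0.036 + ½·0.46²)·0.5] / (σ√T) = (-0.0163 + 0.0514) / 0.3253 = 0.1080 ⇒ 0.11
d₂ = 0.1080 − 0.3253 = -0.2172 ⇒ -0.22
Pr(exercise) under Q = N(−d₂) = N(0.22) = 0.5871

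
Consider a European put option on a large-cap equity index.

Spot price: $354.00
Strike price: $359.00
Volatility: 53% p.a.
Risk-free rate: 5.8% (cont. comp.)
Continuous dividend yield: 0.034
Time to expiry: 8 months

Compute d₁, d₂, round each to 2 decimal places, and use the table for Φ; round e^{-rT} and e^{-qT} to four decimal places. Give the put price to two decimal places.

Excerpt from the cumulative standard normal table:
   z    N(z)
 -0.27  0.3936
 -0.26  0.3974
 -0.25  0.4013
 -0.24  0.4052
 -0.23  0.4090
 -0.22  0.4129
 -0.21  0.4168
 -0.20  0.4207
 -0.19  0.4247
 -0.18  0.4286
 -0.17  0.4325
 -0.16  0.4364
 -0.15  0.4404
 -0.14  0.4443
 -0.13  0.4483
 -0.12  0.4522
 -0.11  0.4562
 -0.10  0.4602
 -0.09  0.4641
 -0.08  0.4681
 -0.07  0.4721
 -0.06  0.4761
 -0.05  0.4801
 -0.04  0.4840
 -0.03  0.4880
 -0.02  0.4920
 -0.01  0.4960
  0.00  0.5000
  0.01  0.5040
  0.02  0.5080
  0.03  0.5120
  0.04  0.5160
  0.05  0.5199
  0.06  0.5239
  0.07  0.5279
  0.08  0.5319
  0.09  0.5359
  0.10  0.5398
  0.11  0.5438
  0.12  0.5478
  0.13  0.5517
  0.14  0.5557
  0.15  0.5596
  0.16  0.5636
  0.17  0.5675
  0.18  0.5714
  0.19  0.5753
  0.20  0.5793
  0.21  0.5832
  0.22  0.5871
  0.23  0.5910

$58.54

σ√T = 0.53·√0.6667 = 0.4327
d₁ = [ln(354/359) + (0.058 − 0.034 + 0.53²/2)·0.6667] / 0.4327 = [-0.0140 + 0.1096] / 0.4327 = 0.2209 ≈ 0.22
d₂ = d₁ − σ√T = 0.2209 − 0.4327 = -0.2118 ≈ -0.21
exp(−qT) = exp(−0.034·0.6667) = 0.9776;  exp(−rT) = exp(−0.058·0.6667) = 0.9621
N(−d₂) = N(0.21) = 0.5832;  N(−d₁) = N(-0.22) = 0.4129
P = 359·0.9621·0.5832 − 354·0.9776·0.4129 = 201.4337 − 142.8925 = 58.5413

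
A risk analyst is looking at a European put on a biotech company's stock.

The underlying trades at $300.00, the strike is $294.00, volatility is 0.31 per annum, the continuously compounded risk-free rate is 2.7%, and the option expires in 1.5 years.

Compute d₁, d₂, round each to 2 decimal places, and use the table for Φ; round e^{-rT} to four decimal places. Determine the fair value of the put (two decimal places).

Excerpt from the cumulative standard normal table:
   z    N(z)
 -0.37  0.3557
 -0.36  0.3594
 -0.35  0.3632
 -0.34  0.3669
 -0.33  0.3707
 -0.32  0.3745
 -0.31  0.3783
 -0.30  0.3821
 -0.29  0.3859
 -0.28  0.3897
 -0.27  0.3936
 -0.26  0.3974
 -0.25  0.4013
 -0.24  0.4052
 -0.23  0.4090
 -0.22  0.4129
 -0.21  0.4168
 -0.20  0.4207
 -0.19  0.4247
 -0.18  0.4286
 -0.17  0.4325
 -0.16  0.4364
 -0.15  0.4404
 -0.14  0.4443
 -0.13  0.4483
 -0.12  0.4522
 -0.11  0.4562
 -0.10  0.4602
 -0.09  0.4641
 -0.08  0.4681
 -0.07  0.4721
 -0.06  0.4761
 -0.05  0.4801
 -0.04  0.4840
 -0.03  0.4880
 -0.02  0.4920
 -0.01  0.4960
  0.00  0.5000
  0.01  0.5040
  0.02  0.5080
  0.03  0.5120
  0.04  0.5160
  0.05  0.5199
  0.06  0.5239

$35.59

σ√T = 0.31·√1.5 = 0.3797
d₁ = [ln(300/294) + (0.027 + ½·0.31²)·1.5] / (σ√T) = (0.0202 + 0.1126) / 0.3797 = 0.3497 → 0.35
d₂ = 0.3497 − 0.3797 = -0.0300 → -0.03
e^(−rT) = e^(−0.027·1.5) = 0.9603
P = 294·0.9603·N(0.03) − 300·N(-0.35) = 294·0.9603·0.5120 − 300·0.3632 = 144.5520 − 108.9600 = 35.5920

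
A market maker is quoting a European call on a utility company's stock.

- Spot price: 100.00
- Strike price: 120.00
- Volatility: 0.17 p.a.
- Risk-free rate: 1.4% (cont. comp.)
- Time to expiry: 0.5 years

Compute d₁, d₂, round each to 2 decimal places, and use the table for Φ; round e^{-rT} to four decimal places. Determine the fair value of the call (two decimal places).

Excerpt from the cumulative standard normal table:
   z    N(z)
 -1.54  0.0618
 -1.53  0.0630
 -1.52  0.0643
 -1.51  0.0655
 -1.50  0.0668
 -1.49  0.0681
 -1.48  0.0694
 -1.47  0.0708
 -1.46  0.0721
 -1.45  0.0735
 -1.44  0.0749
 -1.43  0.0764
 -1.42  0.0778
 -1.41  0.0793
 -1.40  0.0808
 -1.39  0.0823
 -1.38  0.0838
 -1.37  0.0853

σ√T = 0.17 × 0.7071 = 0.1202
d₁ = [ln(100/120) + (0.014 + 0.17²/2)·0.5] / 0.1202 = [-0.1823 + 0.0142] / 0.1202 = -1.3984 ⇒ -1.40
d₂ = d₁ − σ√T = -1.3984 − 0.1202 = -1.5186 ⇒ -1.52
e^(−rT) = e^(−0.014·0.5) = 0.9930
C = 100·N(-1.40) − 120·0.9930·N(-1.52) = 100·0.0808 − 120·0.9930·0.0643 = 8.0800 − 7.6620 = 0.4180

0.42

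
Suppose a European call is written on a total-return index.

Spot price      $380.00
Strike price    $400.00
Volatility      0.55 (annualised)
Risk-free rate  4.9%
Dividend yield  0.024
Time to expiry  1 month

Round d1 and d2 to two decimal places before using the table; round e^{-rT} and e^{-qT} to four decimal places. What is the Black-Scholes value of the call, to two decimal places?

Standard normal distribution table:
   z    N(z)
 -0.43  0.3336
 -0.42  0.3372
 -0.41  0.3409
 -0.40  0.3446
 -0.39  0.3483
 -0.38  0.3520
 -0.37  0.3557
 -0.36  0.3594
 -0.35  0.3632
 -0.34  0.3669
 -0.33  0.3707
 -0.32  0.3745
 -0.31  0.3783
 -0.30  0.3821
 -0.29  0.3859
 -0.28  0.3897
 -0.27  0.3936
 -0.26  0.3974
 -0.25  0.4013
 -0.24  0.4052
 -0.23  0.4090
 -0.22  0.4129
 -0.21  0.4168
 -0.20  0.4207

$16.36

T = 0.08333;  σ√T = 0.1588
d₁ = [ln(380/400) + (0.049 − 0.024 + ½·0.55²)·0.08333] / (σ√T) = (-0.0513 + 0.0147) / 0.1588 = -0.2306 ≈ -0.23
d₂ = -0.2306 − 0.1588 = -0.3893 ≈ -0.39
exp(−qT) = exp(−0.024·0.08333) = 0.9980;  exp(−rT) = exp(−0.049·0.08333) = 0.9959
N(d₁) = N(-0.23) = 0.4090;  N(d₂) = N(-0.39) = 0.3483
C = 380·0.9980·0.4090 − 400·0.9959·0.3483 = 155.1092 − 138.7488 = 16.3604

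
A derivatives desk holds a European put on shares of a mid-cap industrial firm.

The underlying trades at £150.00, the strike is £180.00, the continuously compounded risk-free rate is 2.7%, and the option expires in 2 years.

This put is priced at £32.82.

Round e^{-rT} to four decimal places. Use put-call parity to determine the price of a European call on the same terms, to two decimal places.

e^(−rT) = e^(−0.027·2) = 0.9474
Put-call parity: C − P = S − K·e^(−rT) = 150 − 180·0.9474 = 150 − 170.5320 = -20.5320
C = P + (C − P) = 32.82 + (-20.5320) = 12.2880

£12.29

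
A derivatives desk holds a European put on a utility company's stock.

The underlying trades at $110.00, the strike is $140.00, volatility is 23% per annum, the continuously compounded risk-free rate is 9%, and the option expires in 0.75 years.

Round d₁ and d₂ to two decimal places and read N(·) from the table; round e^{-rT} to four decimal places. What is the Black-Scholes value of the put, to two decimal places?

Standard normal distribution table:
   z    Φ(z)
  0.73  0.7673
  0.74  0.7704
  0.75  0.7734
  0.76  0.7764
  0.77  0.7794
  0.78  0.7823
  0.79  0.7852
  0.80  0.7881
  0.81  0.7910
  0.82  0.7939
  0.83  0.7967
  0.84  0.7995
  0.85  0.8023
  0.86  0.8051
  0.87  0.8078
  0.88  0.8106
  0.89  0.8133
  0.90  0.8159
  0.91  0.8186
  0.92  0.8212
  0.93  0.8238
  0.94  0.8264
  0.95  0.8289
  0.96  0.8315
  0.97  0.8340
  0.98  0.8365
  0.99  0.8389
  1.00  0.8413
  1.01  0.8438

$23.40

σ√T = 0.23·√0.75 = 0.1992
d₁ = [ln(110/140) + (0.09 + 0.23²/2)·0.75] / 0.1992 = [-0.2412 + 0.0873] / 0.1992 = -0.7723 which rounds to -0.77
d₂ = d₁ − σ√T = -0.7723 − 0.1992 = -0.9715 which rounds to -0.97
e^(−rT) = e^(−0.09·0.75) = 0.9347
P = 140·0.9347·N(0.97) − 110·N(0.77) = 140·0.9347·0.8340 − 110·0.7794 = 109.1356 − 85.7340 = 23.4016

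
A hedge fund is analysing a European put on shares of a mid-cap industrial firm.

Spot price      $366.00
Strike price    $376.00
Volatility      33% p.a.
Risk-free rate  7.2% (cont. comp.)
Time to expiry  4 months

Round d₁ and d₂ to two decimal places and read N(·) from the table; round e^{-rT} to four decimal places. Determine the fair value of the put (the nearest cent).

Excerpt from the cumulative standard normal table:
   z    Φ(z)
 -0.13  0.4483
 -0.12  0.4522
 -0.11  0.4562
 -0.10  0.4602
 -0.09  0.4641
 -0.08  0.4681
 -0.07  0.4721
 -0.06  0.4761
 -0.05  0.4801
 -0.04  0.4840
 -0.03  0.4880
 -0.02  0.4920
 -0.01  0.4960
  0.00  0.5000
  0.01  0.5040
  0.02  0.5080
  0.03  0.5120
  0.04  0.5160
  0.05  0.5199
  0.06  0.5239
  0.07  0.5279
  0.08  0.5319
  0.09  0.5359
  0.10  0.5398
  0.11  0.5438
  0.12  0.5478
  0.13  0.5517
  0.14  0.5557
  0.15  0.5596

T = 0.3333;  σ√T = 0.1905
d₁ = [ln(366/376) + (0.072 + 0.33²/2)·0.3333] / 0.1905 = [-0.0270 + 0.0421] / 0.1905 = 0.0797 which rounds to 0.08
d₂ = d₁ − σ√T = 0.0797 − 0.1905 = -0.1108 which rounds to -0.11
e^(−rT) = e^(−0.072·0.3333) = 0.9763
N(−d₂) = N(0.11) = 0.5438;  N(−d₁) = N(-0.08) = 0.4681
P = 376·0.9763·0.5438 − 366·0.4681 = 199.6229 − 171.3246 = 28.2983

$28.30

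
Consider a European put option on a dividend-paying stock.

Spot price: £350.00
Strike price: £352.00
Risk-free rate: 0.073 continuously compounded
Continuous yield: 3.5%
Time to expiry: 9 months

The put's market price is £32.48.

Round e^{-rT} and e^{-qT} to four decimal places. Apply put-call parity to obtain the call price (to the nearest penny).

£40.18

e^(−qT) = e^(−0.035·0.75) = 0.9741;  e^(−rT) = e^(−0.073·0.75) = 0.9467
Put-call parity: C − P = S·e^(−qT) − K·e^(−rT) = 350·0.9741 − 352·0.9467 = 340.9350 − 333.2384 = 7.6966
C = P + (C − P) = 32.48 + (7.6966) = 40.1766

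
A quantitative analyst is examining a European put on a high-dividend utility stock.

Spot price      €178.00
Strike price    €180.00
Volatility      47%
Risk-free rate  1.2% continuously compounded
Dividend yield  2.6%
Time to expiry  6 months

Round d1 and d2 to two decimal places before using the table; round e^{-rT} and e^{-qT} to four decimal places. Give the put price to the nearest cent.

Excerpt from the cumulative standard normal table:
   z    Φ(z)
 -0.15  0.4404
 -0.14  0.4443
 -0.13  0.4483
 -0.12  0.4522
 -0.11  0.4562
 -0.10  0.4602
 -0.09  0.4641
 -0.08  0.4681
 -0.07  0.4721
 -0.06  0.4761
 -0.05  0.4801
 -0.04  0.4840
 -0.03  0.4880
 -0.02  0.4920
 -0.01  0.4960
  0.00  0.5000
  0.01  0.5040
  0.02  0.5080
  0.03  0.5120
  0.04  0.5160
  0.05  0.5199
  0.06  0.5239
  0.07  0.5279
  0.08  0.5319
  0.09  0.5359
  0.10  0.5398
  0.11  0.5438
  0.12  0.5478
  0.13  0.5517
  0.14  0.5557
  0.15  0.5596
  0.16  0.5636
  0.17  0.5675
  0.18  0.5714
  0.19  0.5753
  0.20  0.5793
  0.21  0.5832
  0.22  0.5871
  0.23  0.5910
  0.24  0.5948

σ√T = 0.47·√0.5 = 0.3323
d₁ = [ln(178/180) + (0.012 − 0.026 + ½·0.47²)·0.5] / (σ√T) = (-0.0112 + 0.0482) / 0.3323 = 0.1115 which rounds to 0.11
d₂ = 0.1115 − 0.3323 = -0.2209 which rounds to -0.22
exp(−qT) = exp(−0.026·0.5) = 0.9871;  exp(−rT) = exp(−0.012·0.5) = 0.9940
P = 180·0.9940·N(0.22) − 178·0.9871·N(-0.11) = 180·0.9940·0.5871 − 178·0.9871·0.4562 = 105.0439 − 80.1561 = 24.8879

€24.89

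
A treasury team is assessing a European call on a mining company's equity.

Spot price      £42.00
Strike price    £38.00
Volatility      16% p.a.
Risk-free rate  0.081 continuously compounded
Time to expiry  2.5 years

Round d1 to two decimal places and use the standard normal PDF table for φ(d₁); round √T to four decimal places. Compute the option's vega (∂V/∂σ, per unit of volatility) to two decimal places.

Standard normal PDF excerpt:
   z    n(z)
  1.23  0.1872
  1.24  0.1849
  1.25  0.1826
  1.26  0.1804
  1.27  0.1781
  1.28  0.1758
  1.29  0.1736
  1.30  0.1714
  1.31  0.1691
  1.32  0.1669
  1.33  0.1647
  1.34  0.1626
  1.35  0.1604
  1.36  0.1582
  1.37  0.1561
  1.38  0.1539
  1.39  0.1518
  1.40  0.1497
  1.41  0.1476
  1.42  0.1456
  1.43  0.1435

11.08

σ√T = 0.16·√2.5 = 0.2530
d₁ = [ln(42/38) + (0.081 + 0.16²/2)·2.5] / 0.2530 = [0.1001 + 0.2345] / 0.2530 = 1.3226 → 1.32
√T = √2.5 = 1.5811
φ(d₁) = φ(1.32) = 0.1669
vega = S·φ(d₁)·√T = 42·0.1669·1.5811 = 11.0832
(Call and put vega coincide under Black-Scholes.)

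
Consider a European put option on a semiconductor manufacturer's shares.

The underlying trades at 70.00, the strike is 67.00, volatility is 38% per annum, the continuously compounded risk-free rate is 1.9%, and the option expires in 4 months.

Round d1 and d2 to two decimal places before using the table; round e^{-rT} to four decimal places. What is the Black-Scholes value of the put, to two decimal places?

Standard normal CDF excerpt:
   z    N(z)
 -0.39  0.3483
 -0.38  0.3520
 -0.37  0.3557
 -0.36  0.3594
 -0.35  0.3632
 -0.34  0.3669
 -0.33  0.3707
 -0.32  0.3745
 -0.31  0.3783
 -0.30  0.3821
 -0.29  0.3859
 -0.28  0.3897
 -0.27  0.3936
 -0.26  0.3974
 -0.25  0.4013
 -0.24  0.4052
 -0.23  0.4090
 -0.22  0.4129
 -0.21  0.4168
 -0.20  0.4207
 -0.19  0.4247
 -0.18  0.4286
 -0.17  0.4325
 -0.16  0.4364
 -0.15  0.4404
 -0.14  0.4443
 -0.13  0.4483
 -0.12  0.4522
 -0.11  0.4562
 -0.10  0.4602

4.42

σ√T = 0.38·√0.3333 = 0.2194
d₁ = [ln(70/67) + (0.019 + 0.38²/2)·0.3333] / 0.2194 = [0.0438 + 0.0304] / 0.2194 = 0.3382 ≈ 0.34
d₂ = d₁ − σ√T = 0.3382 − 0.2194 = 0.1188 ≈ 0.12
exp(−rT) = exp(−0.019·0.3333) = 0.9937
P = 67·0.9937·N(-0.12) − 70·N(-0.34) = 67·0.9937·0.4522 − 70·0.3669 = 30.1065 − 25.6830 = 4.4235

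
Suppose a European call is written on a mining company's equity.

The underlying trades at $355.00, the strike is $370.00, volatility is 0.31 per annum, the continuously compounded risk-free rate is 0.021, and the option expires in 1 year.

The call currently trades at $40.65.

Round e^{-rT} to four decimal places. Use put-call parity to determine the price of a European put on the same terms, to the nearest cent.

exp(−rT) = exp(−0.021·1) = 0.9792
Put-call parity: C − P = S − K·e^(−rT) = 355 − 370·0.9792 = 355 − 362.3040 = -7.3040
P = C − (C − P) = 40.65 − (-7.3040) = 47.9540

$47.95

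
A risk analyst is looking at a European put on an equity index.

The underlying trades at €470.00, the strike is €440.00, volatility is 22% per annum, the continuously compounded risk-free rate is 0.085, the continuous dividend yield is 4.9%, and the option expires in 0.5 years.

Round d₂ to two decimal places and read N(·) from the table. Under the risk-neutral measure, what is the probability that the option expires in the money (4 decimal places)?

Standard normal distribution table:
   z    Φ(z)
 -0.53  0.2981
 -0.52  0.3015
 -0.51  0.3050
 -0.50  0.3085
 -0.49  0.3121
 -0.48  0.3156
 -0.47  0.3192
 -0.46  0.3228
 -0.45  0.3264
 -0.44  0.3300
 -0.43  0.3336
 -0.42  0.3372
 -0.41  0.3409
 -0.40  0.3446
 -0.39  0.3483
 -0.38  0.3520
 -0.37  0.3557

0.3228

σ√T = 0.22 × 0.7071 = 0.1556
ln(S/K) + (r − q + σ²/2)T = ln(470/440) + (0.085 − 0.049 + 0.22²/2)·0.5 = 0.0660 + 0.0301 = 0.0961
d₁ = 0.0961 / 0.1556 = 0.6175 ⇒ 0.62
d₂ = d₁ − σ√T = 0.6175 − 0.1556 = 0.4619 ⇒ 0.46
Pr(exercise) under Q = N(−d₂) = N(-0.46) = 0.3228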